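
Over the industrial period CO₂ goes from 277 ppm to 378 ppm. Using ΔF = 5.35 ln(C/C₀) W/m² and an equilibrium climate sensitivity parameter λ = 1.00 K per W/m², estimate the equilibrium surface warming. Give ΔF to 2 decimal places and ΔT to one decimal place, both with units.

CO₂: 5.35 × ln(378/277) = 5.35 × ln(1.36462) = 5.35 × 0.31088 = 1.6632 W/m².
ΔT = λ ΔF = 1.00 × 1.66 = 1.6600 K.

ΔF = 1.66 W/m²; ΔT = 1.7 K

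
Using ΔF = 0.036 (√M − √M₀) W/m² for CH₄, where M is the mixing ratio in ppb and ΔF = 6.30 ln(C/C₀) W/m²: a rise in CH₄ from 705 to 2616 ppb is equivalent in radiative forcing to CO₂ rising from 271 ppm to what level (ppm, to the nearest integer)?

C ≈ 312 ppm

CH₄ forcing: 0.036 × (√2616 − √705) = 0.036 × (51.1468 − 26.5518) = 0.036 × 24.5950 = 0.88542 W/m².
Set 6.30 ln(C/271) = 0.88542: ln(C/271) = 0.88542/6.30 = 0.14054, so C = 271 × e^0.14054 = 271 × 1.15090 = 311.89 ppm.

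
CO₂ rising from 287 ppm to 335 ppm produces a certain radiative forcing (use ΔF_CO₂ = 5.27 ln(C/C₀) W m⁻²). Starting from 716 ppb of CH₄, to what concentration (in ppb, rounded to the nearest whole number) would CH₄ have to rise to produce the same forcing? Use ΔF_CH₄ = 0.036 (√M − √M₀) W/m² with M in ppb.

M ≈ 2440 ppb

CO₂ forcing: 5.27 × ln(335/287) = 5.27 × 0.154648 = 0.81499 W/m².
Set 0.036(√M − √716) = 0.81499: √M = 0.81499/0.036 + √716 = 22.6386 + 26.7582 = 49.3968.
M = (49.3968)² = 2440.04 ppb.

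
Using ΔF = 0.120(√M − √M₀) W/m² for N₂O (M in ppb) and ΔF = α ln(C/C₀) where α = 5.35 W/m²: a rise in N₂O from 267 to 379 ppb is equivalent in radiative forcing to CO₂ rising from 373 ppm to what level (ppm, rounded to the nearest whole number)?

C ≈ 400 ppm

N₂O forcing: 0.120 × (√379 − √267) = 0.120 × (19.4679 − 16.3401) = 0.120 × 3.1278 = 0.37534 W/m².
Set 5.35 ln(C/373) = 0.37534: ln(C/373) = 0.37534/5.35 = 0.07016, so C = 373 × e^0.07016 = 373 × 1.07268 = 400.11 ppm.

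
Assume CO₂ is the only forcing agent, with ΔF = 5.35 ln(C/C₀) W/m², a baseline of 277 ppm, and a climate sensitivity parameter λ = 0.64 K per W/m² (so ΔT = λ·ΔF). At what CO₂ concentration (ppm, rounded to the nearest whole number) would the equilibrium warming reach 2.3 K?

C ≈ 542 ppm

Required forcing: ΔF = ΔT/λ = 2.3/0.64 = 3.5938 W/m².
Then ln(C/277) = ΔF/5.35 = 3.5938/5.35 = 0.67174.
So C = 277 × e^0.67174 = 277 × 1.95764 = 542.27 ppm.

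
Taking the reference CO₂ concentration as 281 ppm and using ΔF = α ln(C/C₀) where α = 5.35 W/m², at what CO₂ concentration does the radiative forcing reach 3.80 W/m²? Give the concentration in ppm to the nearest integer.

C ≈ 572 ppm

Set 5.35 ln(C/281) = 3.80, so ln(C/281) = 3.80/5.35 = 0.71028.
Then C/281 = e^0.71028 = 2.03456, giving C = 281 × 2.03456 = 571.71 ppm.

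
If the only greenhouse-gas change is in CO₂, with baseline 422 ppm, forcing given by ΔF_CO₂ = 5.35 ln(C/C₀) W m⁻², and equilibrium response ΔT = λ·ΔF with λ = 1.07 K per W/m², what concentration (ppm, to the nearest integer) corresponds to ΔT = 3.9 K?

C ≈ 834 ppm

Required forcing: ΔF = ΔT/λ = 3.9/1.07 = 3.6449 W/m².
Then ln(C/422) = ΔF/5.35 = 3.6449/5.35 = 0.68129.
So C = 422 × e^0.68129 = 422 × 1.97643 = 834.05 ppm.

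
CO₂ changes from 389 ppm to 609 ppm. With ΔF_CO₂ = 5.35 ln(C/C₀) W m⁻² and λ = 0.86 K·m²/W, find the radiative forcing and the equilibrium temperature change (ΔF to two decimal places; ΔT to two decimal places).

ΔF = 2.40 W/m²; ΔT = 2.06 K

CO₂: 5.35 × ln(609/389) = 5.35 × ln(1.56555) = 5.35 × 0.44824 = 2.3981 W/m².
ΔT = λ ΔF = 0.86 × 2.40 = 2.0640 K.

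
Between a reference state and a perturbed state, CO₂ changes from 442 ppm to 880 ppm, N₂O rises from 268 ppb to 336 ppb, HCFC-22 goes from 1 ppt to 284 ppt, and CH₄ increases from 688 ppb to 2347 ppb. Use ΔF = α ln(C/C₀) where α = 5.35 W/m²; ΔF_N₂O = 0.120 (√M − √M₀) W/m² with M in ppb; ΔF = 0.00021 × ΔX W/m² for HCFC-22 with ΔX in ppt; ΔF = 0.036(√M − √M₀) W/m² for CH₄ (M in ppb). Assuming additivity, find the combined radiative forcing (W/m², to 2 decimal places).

CO₂: 5.35 × ln(880/442) = 5.35 × ln(1.99095) = 5.35 × 0.68861 = 3.6841 W/m².
N₂O: 0.120 × (√336 − √268) = 0.120 × (18.3303 − 16.3707) = 0.120 × 1.9596 = 0.2352 W/m².
HCFC-22: ΔF = 0.00021 × (284 − 1) = 0.00021 × 283 = 0.0594 W/m².
CH₄: 0.036 × (√2347 − √688) = 0.036 × (48.4458 − 26.2298) = 0.036 × 22.2160 = 0.7998 W/m².
Total ΔF = 3.6841 + 0.2352 + 0.0594 + 0.7998 = 4.7785 W/m².

ΔF = 4.78 W/m²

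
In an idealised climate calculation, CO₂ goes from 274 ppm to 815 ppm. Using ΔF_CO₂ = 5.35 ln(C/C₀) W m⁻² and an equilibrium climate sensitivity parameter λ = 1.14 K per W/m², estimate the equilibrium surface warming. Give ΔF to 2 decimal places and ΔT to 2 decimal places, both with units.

ΔF = 5.83 W/m²; ΔT = 6.65 K

CO₂: 5.35 × ln(815/274) = 5.35 × ln(2.97445) = 5.35 × 1.09006 = 5.8318 W/m².
ΔT = λ ΔF = 1.14 × 5.83 = 6.6462 K.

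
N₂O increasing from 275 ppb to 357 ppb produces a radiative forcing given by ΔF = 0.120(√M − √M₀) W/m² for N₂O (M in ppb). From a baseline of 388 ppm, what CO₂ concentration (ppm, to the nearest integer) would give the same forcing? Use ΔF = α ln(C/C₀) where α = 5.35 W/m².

N₂O forcing: 0.120 × (√357 − √275) = 0.120 × (18.8944 − 16.5831) = 0.120 × 2.3113 = 0.27736 W/m².
Set 5.35 ln(C/388) = 0.27736: ln(C/388) = 0.27736/5.35 = 0.05184, so C = 388 × e^0.05184 = 388 × 1.05321 = 408.65 ppm.

C ≈ 409 ppm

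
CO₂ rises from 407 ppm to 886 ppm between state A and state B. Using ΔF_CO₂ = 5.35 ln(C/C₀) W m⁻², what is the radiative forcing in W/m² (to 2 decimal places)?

ΔF = 4.16 W/m²

CO₂ absorption bands are partially saturated, so forcing scales with the logarithm of the concentration ratio.
CO₂: 5.35 × ln(886/407) = 5.35 × ln(2.17690) = 5.35 × 0.77790 = 4.1618 W/m².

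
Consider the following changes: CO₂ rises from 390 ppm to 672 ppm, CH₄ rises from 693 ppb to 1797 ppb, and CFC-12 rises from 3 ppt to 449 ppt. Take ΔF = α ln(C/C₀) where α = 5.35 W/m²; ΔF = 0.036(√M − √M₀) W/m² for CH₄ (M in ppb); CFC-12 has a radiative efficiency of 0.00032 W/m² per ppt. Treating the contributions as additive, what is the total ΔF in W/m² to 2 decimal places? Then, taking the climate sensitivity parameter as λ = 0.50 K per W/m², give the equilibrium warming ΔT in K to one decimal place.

CO₂: 5.35 × ln(672/390) = 5.35 × ln(1.72308) = 5.35 × 0.54411 = 2.9110 W/m².
CH₄: 0.036 × (√1797 − √693) = 0.036 × (42.3910 − 26.3249) = 0.036 × 16.0661 = 0.5784 W/m².
CFC-12: ΔF = 0.00032 × (449 − 3) = 0.00032 × 446 = 0.1427 W/m².
Total ΔF = 2.9110 + 0.5784 + 0.1427 = 3.6321 W/m².
ΔT = λ ΔF = 0.50 × 3.63 = 1.8150 K.

ΔF = 3.63 W/m²; ΔT = 1.8 K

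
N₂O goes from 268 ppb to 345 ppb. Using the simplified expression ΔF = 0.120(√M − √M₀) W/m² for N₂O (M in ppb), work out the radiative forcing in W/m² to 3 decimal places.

ΔF = 0.264 W/m²

N₂O: 0.120 × (√345 − √268) = 0.120 × (18.5742 − 16.3707) = 0.120 × 2.2035 = 0.2644 W/m².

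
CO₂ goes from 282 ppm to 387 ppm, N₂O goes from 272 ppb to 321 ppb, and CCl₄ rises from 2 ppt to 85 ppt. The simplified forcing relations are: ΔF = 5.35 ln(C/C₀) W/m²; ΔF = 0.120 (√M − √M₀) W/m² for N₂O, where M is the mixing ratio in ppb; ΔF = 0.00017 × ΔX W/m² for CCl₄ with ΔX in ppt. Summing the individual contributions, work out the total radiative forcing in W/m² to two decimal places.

ΔF = 1.88 W/m²

CO₂: 5.35 × ln(387/282) = 5.35 × ln(1.37234) = 5.35 × 0.31652 = 1.6934 W/m².
N₂O: 0.120 × (√321 − √272) = 0.120 × (17.9165 − 16.4924) = 0.120 × 1.4241 = 0.1709 W/m².
CCl₄: ΔF = 0.00017 × (85 − 2) = 0.00017 × 83 = 0.0141 W/m².
Total ΔF = 1.6934 + 0.1709 + 0.0141 = 1.8784 W/m².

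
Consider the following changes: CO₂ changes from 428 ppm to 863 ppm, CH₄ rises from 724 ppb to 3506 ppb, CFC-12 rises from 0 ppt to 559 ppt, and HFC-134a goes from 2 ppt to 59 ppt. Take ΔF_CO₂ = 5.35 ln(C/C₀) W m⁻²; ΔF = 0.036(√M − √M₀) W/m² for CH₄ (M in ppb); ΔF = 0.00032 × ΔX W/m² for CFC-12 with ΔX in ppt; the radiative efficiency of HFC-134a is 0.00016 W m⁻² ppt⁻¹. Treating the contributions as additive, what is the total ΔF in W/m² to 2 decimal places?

ΔF = 5.10 W/m²

CO₂: 5.35 × ln(863/428) = 5.35 × ln(2.01636) = 5.35 × 0.70129 = 3.7519 W/m².
CH₄: 0.036 × (√3506 − √724) = 0.036 × (59.2115 − 26.9072) = 0.036 × 32.3043 = 1.1630 W/m².
CFC-12: ΔF = 0.00032 × (559 − 0) = 0.00032 × 559 = 0.1789 W/m².
HFC-134a: ΔF = 0.00016 × (59 − 2) = 0.00016 × 57 = 0.0091 W/m².
Total ΔF = 3.7519 + 1.1630 + 0.1789 + 0.0091 = 5.1029 W/m².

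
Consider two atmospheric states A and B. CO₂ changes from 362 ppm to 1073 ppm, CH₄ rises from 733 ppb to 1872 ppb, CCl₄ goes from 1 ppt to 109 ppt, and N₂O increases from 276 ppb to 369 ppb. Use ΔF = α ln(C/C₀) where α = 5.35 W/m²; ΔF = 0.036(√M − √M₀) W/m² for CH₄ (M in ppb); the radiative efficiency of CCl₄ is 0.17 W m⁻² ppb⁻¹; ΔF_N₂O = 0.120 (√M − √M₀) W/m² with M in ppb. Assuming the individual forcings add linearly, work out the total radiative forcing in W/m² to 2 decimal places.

CO₂: 5.35 × ln(1073/362) = 5.35 × ln(2.96409) = 5.35 × 1.08657 = 5.8131 W/m².
CH₄: 0.036 × (√1872 − √733) = 0.036 × (43.2666 − 27.0740) = 0.036 × 16.1926 = 0.5829 W/m².
CCl₄: Δ = 109 − 1 = 108 ppt = 0.108 ppb; ΔF = 0.17 × 0.108 = 0.0184 W/m².
N₂O: 0.120 × (√369 − √276) = 0.120 × (19.2094 − 16.6132) = 0.120 × 2.5962 = 0.3115 W/m².
Total ΔF = 5.8131 + 0.5829 + 0.0184 + 0.3115 = 6.7259 W/m².

ΔF = 6.73 W/m²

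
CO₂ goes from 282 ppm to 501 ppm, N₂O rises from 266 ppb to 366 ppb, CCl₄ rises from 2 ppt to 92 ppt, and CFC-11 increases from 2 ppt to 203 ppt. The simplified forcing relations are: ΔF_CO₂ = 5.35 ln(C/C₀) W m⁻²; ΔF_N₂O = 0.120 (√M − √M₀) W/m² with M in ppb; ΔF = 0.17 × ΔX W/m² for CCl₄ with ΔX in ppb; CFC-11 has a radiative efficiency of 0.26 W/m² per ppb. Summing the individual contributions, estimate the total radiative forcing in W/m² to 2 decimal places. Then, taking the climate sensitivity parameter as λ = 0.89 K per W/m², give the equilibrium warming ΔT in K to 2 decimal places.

CO₂: 5.35 × ln(501/282) = 5.35 × ln(1.77660) = 5.35 × 0.57470 = 3.0746 W/m².
N₂O: 0.120 × (√366 − √266) = 0.120 × (19.1311 − 16.3095) = 0.120 × 2.8216 = 0.3386 W/m².
CCl₄: Δ = 92 − 2 = 90 ppt = 0.090 ppb; ΔF = 0.17 × 0.090 = 0.0153 W/m².
CFC-11: Δ = 203 − 2 = 201 ppt = 0.201 ppb; ΔF = 0.26 × 0.201 = 0.0523 W/m².
Total ΔF = 3.0746 + 0.3386 + 0.0153 + 0.0523 = 3.4808 W/m².
ΔT = λ ΔF = 0.89 × 3.48 = 3.0972 K.

ΔF = 3.48 W/m²; ΔT = 3.10 K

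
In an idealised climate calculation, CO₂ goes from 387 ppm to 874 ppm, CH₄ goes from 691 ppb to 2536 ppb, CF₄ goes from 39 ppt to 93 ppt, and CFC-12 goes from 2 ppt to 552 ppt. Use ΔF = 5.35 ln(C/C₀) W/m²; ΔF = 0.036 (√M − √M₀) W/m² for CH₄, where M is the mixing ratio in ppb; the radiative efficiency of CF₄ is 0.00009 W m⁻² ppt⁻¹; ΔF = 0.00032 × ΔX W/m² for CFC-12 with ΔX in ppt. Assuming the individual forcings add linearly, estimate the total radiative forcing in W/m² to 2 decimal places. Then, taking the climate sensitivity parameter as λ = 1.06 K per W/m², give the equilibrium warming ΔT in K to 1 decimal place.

ΔF = 5.41 W/m²; ΔT = 5.7 K

CO₂: 5.35 × ln(874/387) = 5.35 × ln(2.25840) = 5.35 × 0.81466 = 4.3584 W/m².
CH₄: 0.036 × (√2536 − √691) = 0.036 × (50.3587 − 26.2869) = 0.036 × 24.0718 = 0.8666 W/m².
CF₄: ΔF = 0.00009 × (93 − 39) = 0.00009 × 54 = 0.0049 W/m².
CFC-12: ΔF = 0.00032 × (552 − 2) = 0.00032 × 550 = 0.1760 W/m².
Total ΔF = 4.3584 + 0.8666 + 0.0049 + 0.1760 = 5.4059 W/m².
ΔT = λ ΔF = 1.06 × 5.41 = 5.7346 K.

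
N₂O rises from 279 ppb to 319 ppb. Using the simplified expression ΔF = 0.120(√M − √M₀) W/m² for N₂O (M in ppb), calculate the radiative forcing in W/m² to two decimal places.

N₂O: 0.120 × (√319 − √279) = 0.120 × (17.8606 − 16.7033) = 0.120 × 1.1573 = 0.1389 W/m².

ΔF = 0.14 W/m²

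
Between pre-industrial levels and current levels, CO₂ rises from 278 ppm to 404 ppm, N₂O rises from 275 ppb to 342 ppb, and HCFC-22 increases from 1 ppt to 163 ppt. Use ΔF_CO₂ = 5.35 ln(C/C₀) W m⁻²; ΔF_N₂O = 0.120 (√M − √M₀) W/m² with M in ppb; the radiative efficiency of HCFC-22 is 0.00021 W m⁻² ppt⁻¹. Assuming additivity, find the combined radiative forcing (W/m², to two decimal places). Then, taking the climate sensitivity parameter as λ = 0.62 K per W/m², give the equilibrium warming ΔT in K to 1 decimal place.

ΔF = 2.26 W/m²; ΔT = 1.4 K

CO₂: 5.35 × ln(404/278) = 5.35 × ln(1.45324) = 5.35 × 0.37380 = 1.9998 W/m².
N₂O: 0.120 × (√342 − √275) = 0.120 × (18.4932 − 16.5831) = 0.120 × 1.9101 = 0.2292 W/m².
HCFC-22: ΔF = 0.00021 × (163 − 1) = 0.00021 × 162 = 0.0340 W/m².
Total ΔF = 1.9998 + 0.2292 + 0.0340 = 2.2630 W/m².
ΔT = λ ΔF = 0.62 × 2.26 = 1.4012 K.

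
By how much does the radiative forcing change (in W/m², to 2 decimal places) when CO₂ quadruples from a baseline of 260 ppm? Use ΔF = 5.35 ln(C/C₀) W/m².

ΔF = 7.42 W/m²

ΔF = 5.35 × ln(4) = 5.35 × 1.38629 = 7.4167 W/m².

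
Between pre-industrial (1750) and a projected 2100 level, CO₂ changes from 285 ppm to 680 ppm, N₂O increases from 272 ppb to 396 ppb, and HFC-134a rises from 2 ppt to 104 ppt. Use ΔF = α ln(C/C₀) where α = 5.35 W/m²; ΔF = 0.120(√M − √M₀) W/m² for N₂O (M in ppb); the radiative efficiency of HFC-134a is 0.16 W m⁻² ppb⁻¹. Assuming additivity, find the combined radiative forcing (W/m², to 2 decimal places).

ΔF = 5.08 W/m²

CO₂: 5.35 × ln(680/285) = 5.35 × ln(2.38596) = 5.35 × 0.86960 = 4.6524 W/m².
N₂O: 0.120 × (√396 − √272) = 0.120 × (19.8997 − 16.4924) = 0.120 × 3.4073 = 0.4089 W/m².
HFC-134a: Δ = 104 − 2 = 102 ppt = 0.102 ppb; ΔF = 0.16 × 0.102 = 0.0163 W/m².
Total ΔF = 4.6524 + 0.4089 + 0.0163 = 5.0776 W/m².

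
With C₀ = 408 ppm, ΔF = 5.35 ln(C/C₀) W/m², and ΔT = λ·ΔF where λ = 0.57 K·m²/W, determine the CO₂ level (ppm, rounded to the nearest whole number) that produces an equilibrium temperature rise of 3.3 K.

C ≈ 1204 ppm

Required forcing: ΔF = ΔT/λ = 3.3/0.57 = 5.7895 W/m².
Then ln(C/408) = ΔF/5.35 = 5.7895/5.35 = 1.08215.
So C = 408 × e^1.08215 = 408 × 2.95102 = 1204.02 ppm.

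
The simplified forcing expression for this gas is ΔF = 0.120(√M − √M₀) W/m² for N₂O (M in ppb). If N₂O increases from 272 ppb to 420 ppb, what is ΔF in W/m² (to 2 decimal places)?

N₂O: 0.120 × (√420 − √272) = 0.120 × (20.4939 − 16.4924) = 0.120 × 4.0015 = 0.4802 W/m².

ΔF = 0.48 W/m²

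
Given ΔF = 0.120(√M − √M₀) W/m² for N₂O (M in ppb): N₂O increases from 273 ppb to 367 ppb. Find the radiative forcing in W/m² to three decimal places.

ΔF = 0.316 W/m²

N₂O: 0.120 × (√367 − √273) = 0.120 × (19.1572 − 16.5227) = 0.120 × 2.6345 = 0.3161 W/m².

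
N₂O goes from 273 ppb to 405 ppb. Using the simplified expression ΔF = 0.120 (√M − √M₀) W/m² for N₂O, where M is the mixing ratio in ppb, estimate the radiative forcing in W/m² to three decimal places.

N₂O: 0.120 × (√405 − √273) = 0.120 × (20.1246 − 16.5227) = 0.120 × 3.6019 = 0.4322 W/m².

ΔF = 0.432 W/m²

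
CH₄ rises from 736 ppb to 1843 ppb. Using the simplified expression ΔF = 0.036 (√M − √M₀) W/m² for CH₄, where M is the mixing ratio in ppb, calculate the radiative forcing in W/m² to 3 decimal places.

ΔF = 0.569 W/m²

CH₄: 0.036 × (√1843 − √736) = 0.036 × (42.9302 − 27.1293) = 0.036 × 15.8009 = 0.5688 W/m².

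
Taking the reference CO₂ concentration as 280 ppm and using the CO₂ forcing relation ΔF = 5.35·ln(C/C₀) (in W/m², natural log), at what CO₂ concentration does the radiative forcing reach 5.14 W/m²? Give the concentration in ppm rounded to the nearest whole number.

Set 5.35 ln(C/280) = 5.14, so ln(C/280) = 5.14/5.35 = 0.96075.
Then C/280 = e^0.96075 = 2.61366, giving C = 280 × 2.61366 = 731.82 ppm.

C ≈ 732 ppm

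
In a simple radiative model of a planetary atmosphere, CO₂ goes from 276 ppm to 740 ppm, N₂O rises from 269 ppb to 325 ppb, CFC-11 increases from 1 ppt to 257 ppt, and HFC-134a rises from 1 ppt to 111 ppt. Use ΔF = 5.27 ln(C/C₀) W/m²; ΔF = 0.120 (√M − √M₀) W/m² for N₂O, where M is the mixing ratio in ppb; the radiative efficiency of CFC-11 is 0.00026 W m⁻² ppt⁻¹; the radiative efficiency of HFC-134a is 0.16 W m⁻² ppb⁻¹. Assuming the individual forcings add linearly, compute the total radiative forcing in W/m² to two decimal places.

ΔF = 5.48 W/m²

CO₂: 5.27 × ln(740/276) = 5.27 × ln(2.68116) = 5.27 × 0.98625 = 5.1975 W/m².
N₂O: 0.120 × (√325 − √269) = 0.120 × (18.0278 − 16.4012) = 0.120 × 1.6266 = 0.1952 W/m².
CFC-11: ΔF = 0.00026 × (257 − 1) = 0.00026 × 256 = 0.0666 W/m².
HFC-134a: Δ = 111 − 1 = 110 ppt = 0.110 ppb; ΔF = 0.16 × 0.110 = 0.0176 W/m².
Total ΔF = 5.1975 + 0.1952 + 0.0666 + 0.0176 = 5.4769 W/m².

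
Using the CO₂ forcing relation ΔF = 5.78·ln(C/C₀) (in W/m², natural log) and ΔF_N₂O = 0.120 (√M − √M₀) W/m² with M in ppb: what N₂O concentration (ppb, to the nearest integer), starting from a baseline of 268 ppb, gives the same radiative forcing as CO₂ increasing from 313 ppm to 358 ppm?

M ≈ 522 ppb

CO₂ forcing: 5.78 × ln(358/313) = 5.78 × 0.134330 = 0.77643 W/m².
Set 0.120(√M − √268) = 0.77643: √M = 0.77643/0.120 + √268 = 6.4703 + 16.3707 = 22.8410.
M = (22.8410)² = 521.71 ppb.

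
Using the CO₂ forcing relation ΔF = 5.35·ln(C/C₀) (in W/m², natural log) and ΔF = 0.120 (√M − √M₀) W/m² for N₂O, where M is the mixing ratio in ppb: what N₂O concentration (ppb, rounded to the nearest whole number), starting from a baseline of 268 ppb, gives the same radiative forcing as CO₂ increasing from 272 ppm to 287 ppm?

CO₂ forcing: 5.35 × ln(287/272) = 5.35 × 0.053680 = 0.28719 W/m².
Set 0.120(√M − √268) = 0.28719: √M = 0.28719/0.120 + √268 = 2.3933 + 16.3707 = 18.7640.
M = (18.7640)² = 352.09 ppb.

M ≈ 352 ppb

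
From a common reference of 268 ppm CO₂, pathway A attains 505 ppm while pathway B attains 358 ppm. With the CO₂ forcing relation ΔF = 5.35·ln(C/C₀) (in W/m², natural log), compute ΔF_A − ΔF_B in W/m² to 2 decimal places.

ΔF_A = 5.35 ln(505/268) = 5.35 × 0.63357 = 3.3896 W/m².
ΔF_B = 5.35 ln(358/268) = 5.35 × 0.28955 = 1.5491 W/m².
Difference: 3.3896 − 1.5491 = 1.8405 W/m².

ΔF_A − ΔF_B = 1.84 W/m²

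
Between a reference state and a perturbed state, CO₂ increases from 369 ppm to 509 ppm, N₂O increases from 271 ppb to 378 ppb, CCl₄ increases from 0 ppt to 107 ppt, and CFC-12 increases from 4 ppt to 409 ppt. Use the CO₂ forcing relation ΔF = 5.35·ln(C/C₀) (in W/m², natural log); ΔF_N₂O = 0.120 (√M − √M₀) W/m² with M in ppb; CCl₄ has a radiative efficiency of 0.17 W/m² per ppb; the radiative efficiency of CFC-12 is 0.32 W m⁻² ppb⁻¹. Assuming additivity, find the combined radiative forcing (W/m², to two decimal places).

CO₂: 5.35 × ln(509/369) = 5.35 × ln(1.37940) = 5.35 × 0.32165 = 1.7208 W/m².
N₂O: 0.120 × (√378 − √271) = 0.120 × (19.4422 − 16.4621) = 0.120 × 2.9801 = 0.3576 W/m².
CCl₄: Δ = 107 − 0 = 107 ppt = 0.107 ppb; ΔF = 0.17 × 0.107 = 0.0182 W/m².
CFC-12: Δ = 409 − 4 = 405 ppt = 0.405 ppb; ΔF = 0.32 × 0.405 = 0.1296 W/m².
Total ΔF = 1.7208 + 0.3576 + 0.0182 + 0.1296 = 2.2262 W/m².

ΔF = 2.23 W/m²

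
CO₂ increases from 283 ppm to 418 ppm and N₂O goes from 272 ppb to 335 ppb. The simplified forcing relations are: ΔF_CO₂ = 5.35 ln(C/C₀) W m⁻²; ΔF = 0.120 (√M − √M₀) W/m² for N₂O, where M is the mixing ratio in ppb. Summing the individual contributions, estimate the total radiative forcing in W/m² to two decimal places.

ΔF = 2.30 W/m²

CO₂: 5.35 × ln(418/283) = 5.35 × ln(1.47703) = 5.35 × 0.39003 = 2.0867 W/m².
N₂O: 0.120 × (√335 − √272) = 0.120 × (18.3030 − 16.4924) = 0.120 × 1.8106 = 0.2173 W/m².
Total ΔF = 2.0867 + 0.2173 = 2.3040 W/m².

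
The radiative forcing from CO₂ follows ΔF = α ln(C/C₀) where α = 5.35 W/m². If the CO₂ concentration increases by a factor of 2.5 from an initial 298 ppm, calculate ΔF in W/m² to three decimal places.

ΔF = 5.35 × ln(2.5) = 5.35 × 0.91629 = 4.9022 W/m².

ΔF = 4.902 W/m²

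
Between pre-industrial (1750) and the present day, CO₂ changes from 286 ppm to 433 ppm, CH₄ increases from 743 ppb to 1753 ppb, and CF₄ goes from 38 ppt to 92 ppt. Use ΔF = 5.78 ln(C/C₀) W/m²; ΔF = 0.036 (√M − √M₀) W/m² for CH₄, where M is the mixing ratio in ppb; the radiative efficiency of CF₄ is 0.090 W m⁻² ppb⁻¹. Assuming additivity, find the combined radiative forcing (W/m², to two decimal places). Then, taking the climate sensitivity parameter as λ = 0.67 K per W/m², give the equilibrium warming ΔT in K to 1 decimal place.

CO₂: 5.78 × ln(433/286) = 5.78 × ln(1.51399) = 5.78 × 0.41475 = 2.3973 W/m².
CH₄: 0.036 × (√1753 − √743) = 0.036 × (41.8688 − 27.2580) = 0.036 × 14.6108 = 0.5260 W/m².
CF₄: Δ = 92 − 38 = 54 ppt = 0.054 ppb; ΔF = 0.090 × 0.054 = 0.0049 W/m².
Total ΔF = 2.3973 + 0.5260 + 0.0049 = 2.9282 W/m².
ΔT = λ ΔF = 0.67 × 2.93 = 1.9631 K.

ΔF = 2.93 W/m²; ΔT = 2.0 K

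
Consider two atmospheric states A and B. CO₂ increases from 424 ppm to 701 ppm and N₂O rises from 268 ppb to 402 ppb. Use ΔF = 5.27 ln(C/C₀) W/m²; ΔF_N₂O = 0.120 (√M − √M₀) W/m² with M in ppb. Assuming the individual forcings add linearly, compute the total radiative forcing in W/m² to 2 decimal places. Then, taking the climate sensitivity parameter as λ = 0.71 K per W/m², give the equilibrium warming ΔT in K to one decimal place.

CO₂: 5.27 × ln(701/424) = 5.27 × ln(1.65330) = 5.27 × 0.50277 = 2.6496 W/m².
N₂O: 0.120 × (√402 − √268) = 0.120 × (20.0499 − 16.3707) = 0.120 × 3.6792 = 0.4415 W/m².
Total ΔF = 2.6496 + 0.4415 = 3.0911 W/m².
ΔT = λ ΔF = 0.71 × 3.09 = 2.1939 K.

ΔF = 3.09 W/m²; ΔT = 2.2 K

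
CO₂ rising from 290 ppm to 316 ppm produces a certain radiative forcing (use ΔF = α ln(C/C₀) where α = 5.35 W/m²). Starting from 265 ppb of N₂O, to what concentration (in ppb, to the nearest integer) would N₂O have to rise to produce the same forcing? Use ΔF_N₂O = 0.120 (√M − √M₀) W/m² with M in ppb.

CO₂ forcing: 5.35 × ln(316/290) = 5.35 × 0.085861 = 0.45936 W/m².
Set 0.120(√M − √265) = 0.45936: √M = 0.45936/0.120 + √265 = 3.8280 + 16.2788 = 20.1068.
M = (20.1068)² = 404.28 ppb.

M ≈ 404 ppb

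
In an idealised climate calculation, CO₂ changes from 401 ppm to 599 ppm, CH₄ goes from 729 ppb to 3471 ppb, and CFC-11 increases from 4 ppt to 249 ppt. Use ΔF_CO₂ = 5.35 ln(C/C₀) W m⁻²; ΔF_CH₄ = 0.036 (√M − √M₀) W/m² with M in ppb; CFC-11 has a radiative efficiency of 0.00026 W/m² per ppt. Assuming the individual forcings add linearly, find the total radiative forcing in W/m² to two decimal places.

ΔF = 3.36 W/m²

CO₂: 5.35 × ln(599/401) = 5.35 × ln(1.49377) = 5.35 × 0.40130 = 2.1470 W/m².
CH₄: 0.036 × (√3471 − √729) = 0.036 × (58.9152 − 27.0000) = 0.036 × 31.9152 = 1.1489 W/m².
CFC-11: ΔF = 0.00026 × (249 − 4) = 0.00026 × 245 = 0.0637 W/m².
Total ΔF = 2.1470 + 1.1489 + 0.0637 = 3.3596 W/m².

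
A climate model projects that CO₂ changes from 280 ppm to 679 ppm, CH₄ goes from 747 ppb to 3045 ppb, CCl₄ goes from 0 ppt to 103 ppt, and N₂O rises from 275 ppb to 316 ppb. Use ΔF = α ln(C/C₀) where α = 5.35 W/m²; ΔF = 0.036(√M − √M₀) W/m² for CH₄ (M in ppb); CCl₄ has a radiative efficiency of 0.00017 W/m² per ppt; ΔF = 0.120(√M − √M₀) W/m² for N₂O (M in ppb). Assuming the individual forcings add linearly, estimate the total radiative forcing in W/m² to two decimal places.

CO₂: 5.35 × ln(679/280) = 5.35 × ln(2.42500) = 5.35 × 0.88583 = 4.7392 W/m².
CH₄: 0.036 × (√3045 − √747) = 0.036 × (55.1815 − 27.3313) = 0.036 × 27.8502 = 1.0026 W/m².
CCl₄: ΔF = 0.00017 × (103 − 0) = 0.00017 × 103 = 0.0175 W/m².
N₂O: 0.120 × (√316 − √275) = 0.120 × (17.7764 − 16.5831) = 0.120 × 1.1933 = 0.1432 W/m².
Total ΔF = 4.7392 + 1.0026 + 0.0175 + 0.1432 = 5.9025 W/m².

ΔF = 5.90 W/m²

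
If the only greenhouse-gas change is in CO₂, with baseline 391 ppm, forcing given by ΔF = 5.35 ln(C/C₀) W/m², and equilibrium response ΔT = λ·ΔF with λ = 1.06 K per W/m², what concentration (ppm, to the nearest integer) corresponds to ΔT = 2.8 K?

C ≈ 641 ppm

Required forcing: ΔF = ΔT/λ = 2.8/1.06 = 2.6415 W/m².
Then ln(C/391) = ΔF/5.35 = 2.6415/5.35 = 0.49374.
So C = 391 × e^0.49374 = 391 × 1.63843 = 640.63 ppm.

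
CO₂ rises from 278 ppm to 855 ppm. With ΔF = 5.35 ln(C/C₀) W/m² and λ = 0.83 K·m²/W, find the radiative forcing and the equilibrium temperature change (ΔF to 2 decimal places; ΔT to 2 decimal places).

CO₂: 5.35 × ln(855/278) = 5.35 × ln(3.07554) = 5.35 × 1.12348 = 6.0106 W/m².
ΔT = λ ΔF = 0.83 × 6.01 = 4.9883 K.

ΔF = 6.01 W/m²; ΔT = 4.99 K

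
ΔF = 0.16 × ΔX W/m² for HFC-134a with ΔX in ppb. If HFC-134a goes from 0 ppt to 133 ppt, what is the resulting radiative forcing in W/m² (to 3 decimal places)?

ΔF = 0.021 W/m²

HFC-134a: Δ = 133 − 0 = 133 ppt = 0.133 ppb; ΔF = 0.16 × 0.133 = 0.0213 W/m².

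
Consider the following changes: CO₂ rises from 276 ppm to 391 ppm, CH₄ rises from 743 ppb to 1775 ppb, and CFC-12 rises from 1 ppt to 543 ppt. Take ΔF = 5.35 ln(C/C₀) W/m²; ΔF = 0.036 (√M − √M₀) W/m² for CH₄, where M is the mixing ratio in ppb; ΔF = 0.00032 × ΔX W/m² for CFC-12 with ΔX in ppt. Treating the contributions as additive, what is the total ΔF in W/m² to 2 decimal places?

ΔF = 2.57 W/m²

CO₂: 5.35 × ln(391/276) = 5.35 × ln(1.41667) = 5.35 × 0.34831 = 1.8635 W/m².
CH₄: 0.036 × (√1775 − √743) = 0.036 × (42.1307 − 27.2580) = 0.036 × 14.8727 = 0.5354 W/m².
CFC-12: ΔF = 0.00032 × (543 − 1) = 0.00032 × 542 = 0.1734 W/m².
Total ΔF = 1.8635 + 0.5354 + 0.1734 = 2.5723 W/m².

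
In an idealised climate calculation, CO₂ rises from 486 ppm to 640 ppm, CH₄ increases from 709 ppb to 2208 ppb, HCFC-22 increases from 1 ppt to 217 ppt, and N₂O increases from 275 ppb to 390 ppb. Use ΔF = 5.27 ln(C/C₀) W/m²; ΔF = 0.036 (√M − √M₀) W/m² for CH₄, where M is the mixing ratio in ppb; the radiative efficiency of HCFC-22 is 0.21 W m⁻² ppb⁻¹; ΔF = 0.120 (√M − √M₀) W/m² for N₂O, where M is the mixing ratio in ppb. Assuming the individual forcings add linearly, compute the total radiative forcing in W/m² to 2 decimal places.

ΔF = 2.61 W/m²

CO₂: 5.27 × ln(640/486) = 5.27 × ln(1.31687) = 5.27 × 0.27526 = 1.4506 W/m².
CH₄: 0.036 × (√2208 − √709) = 0.036 × (46.9894 − 26.6271) = 0.036 × 20.3623 = 0.7330 W/m².
HCFC-22: Δ = 217 − 1 = 216 ppt = 0.216 ppb; ΔF = 0.21 × 0.216 = 0.0454 W/m².
N₂O: 0.120 × (√390 − √275) = 0.120 × (19.7484 − 16.5831) = 0.120 × 3.1653 = 0.3798 W/m².
Total ΔF = 1.4506 + 0.7330 + 0.0454 + 0.3798 = 2.6088 W/m².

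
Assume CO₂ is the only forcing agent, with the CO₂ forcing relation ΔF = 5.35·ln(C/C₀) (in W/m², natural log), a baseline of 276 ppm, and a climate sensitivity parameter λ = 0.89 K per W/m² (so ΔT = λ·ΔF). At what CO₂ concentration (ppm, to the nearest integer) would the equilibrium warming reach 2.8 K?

Required forcing: ΔF = ΔT/λ = 2.8/0.89 = 3.1461 W/m².
Then ln(C/276) = ΔF/5.35 = 3.1461/5.35 = 0.58806.
So C = 276 × e^0.58806 = 276 × 1.80049 = 496.94 ppm.

C ≈ 497 ppm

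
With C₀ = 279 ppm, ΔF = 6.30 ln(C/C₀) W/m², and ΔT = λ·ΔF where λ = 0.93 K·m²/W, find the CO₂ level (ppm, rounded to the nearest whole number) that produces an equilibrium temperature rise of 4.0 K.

Required forcing: ΔF = ΔT/λ = 4.0/0.93 = 4.3011 W/m².
Then ln(C/279) = ΔF/6.30 = 4.3011/6.30 = 0.68271.
So C = 279 × e^0.68271 = 279 × 1.97923 = 552.21 ppm.

C ≈ 552 ppm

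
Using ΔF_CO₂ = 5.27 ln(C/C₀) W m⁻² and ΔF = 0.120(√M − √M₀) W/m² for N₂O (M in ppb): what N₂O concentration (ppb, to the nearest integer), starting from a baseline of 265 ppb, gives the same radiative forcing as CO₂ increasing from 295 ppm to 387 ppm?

M ≈ 795 ppb

CO₂ forcing: 5.27 × ln(387/295) = 5.27 × 0.271449 = 1.43054 W/m².
Set 0.120(√M − √265) = 1.43054: √M = 1.43054/0.120 + √265 = 11.9212 + 16.2788 = 28.2000.
M = (28.2000)² = 795.24 ppb.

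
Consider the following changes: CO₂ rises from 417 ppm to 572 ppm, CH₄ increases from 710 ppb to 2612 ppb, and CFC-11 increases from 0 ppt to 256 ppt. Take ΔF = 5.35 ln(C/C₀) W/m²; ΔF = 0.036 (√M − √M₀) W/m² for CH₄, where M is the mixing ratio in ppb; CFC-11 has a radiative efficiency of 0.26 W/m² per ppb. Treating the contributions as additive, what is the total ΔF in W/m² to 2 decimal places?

CO₂: 5.35 × ln(572/417) = 5.35 × ln(1.37170) = 5.35 × 0.31605 = 1.6909 W/m².
CH₄: 0.036 × (√2612 − √710) = 0.036 × (51.1077 − 26.6458) = 0.036 × 24.4619 = 0.8806 W/m².
CFC-11: Δ = 256 − 0 = 256 ppt = 0.256 ppb; ΔF = 0.26 × 0.256 = 0.0666 W/m².
Total ΔF = 1.6909 + 0.8806 + 0.0666 = 2.6381 W/m².

ΔF = 2.64 W/m²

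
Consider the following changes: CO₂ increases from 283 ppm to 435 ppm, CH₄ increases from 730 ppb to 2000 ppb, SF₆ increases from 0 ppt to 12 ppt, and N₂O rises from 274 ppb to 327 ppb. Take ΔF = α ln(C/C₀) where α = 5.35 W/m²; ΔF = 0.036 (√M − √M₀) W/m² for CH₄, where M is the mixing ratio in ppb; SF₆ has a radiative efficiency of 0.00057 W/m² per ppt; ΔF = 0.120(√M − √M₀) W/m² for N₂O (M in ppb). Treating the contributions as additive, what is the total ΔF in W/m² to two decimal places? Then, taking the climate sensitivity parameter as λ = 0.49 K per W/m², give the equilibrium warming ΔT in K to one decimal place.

ΔF = 3.13 W/m²; ΔT = 1.5 K

CO₂: 5.35 × ln(435/283) = 5.35 × ln(1.53710) = 5.35 × 0.42990 = 2.3000 W/m².
CH₄: 0.036 × (√2000 − √730) = 0.036 × (44.7214 − 27.0185) = 0.036 × 17.7029 = 0.6373 W/m².
SF₆: ΔF = 0.00057 × (12 − 0) = 0.00057 × 12 = 0.0068 W/m².
N₂O: 0.120 × (√327 − √274) = 0.120 × (18.0831 − 16.5529) = 0.120 × 1.5302 = 0.1836 W/m².
Total ΔF = 2.3000 + 0.6373 + 0.0068 + 0.1836 = 3.1277 W/m².
ΔT = λ ΔF = 0.49 × 3.13 = 1.5337 K.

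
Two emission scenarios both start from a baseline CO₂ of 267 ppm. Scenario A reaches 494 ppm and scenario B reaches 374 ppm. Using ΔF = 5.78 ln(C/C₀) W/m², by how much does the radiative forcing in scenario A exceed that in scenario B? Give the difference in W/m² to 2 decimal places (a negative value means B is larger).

ΔF_A − ΔF_B = 1.61 W/m²

ΔF_A = 5.78 ln(494/267) = 5.78 × 0.61529 = 3.5564 W/m².
ΔF_B = 5.78 ln(374/267) = 5.78 × 0.33701 = 1.9479 W/m².
Difference: 3.5564 − 1.9479 = 1.6085 W/m².
(Equivalently, ΔF_A − ΔF_B = 5.78 ln(494/374) = 5.78 × 0.27828 = 1.6085 W/m².)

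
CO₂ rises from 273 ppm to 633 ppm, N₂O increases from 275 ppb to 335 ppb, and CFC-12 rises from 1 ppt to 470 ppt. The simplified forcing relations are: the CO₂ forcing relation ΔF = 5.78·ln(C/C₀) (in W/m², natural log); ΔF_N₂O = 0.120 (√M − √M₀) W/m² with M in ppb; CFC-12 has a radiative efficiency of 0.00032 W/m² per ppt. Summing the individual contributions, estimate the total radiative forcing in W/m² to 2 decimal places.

ΔF = 5.22 W/m²

CO₂: 5.78 × ln(633/273) = 5.78 × ln(2.31868) = 5.78 × 0.84100 = 4.8610 W/m².
N₂O: 0.120 × (√335 − √275) = 0.120 × (18.3030 − 16.5831) = 0.120 × 1.7199 = 0.2064 W/m².
CFC-12: ΔF = 0.00032 × (470 − 1) = 0.00032 × 469 = 0.1501 W/m².
Total ΔF = 4.8610 + 0.2064 + 0.1501 = 5.2175 W/m².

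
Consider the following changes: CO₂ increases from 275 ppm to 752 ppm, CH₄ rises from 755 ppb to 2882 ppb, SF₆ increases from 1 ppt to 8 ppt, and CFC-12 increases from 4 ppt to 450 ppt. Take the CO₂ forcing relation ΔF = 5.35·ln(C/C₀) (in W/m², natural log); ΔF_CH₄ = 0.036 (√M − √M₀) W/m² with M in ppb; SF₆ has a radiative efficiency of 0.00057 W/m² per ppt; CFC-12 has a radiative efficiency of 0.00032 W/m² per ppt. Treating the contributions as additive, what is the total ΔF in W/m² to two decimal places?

ΔF = 6.47 W/m²

CO₂: 5.35 × ln(752/275) = 5.35 × ln(2.73455) = 5.35 × 1.00597 = 5.3819 W/m².
CH₄: 0.036 × (√2882 − √755) = 0.036 × (53.6843 − 27.4773) = 0.036 × 26.2070 = 0.9435 W/m².
SF₆: ΔF = 0.00057 × (8 − 1) = 0.00057 × 7 = 0.0040 W/m².
CFC-12: ΔF = 0.00032 × (450 − 4) = 0.00032 × 446 = 0.1427 W/m².
Total ΔF = 5.3819 + 0.9435 + 0.0040 + 0.1427 = 6.4721 W/m².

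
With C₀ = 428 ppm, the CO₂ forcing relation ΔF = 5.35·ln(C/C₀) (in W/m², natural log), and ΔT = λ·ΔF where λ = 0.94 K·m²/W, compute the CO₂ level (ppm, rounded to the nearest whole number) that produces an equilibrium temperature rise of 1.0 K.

Required forcing: ΔF = ΔT/λ = 1.0/0.94 = 1.0638 W/m².
Then ln(C/428) = ΔF/5.35 = 1.0638/5.35 = 0.19884.
So C = 428 × e^0.19884 = 428 × 1.21999 = 522.16 ppm.

C ≈ 522 ppm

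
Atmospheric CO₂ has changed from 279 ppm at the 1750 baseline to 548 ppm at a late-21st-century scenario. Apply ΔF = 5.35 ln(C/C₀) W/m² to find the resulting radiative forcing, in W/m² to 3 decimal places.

ΔF = 3.612 W/m²

CO₂ absorption bands are partially saturated, so forcing scales with the logarithm of the concentration ratio.
CO₂: 5.35 × ln(548/279) = 5.35 × ln(1.96416) = 5.35 × 0.67506 = 3.6116 W/m².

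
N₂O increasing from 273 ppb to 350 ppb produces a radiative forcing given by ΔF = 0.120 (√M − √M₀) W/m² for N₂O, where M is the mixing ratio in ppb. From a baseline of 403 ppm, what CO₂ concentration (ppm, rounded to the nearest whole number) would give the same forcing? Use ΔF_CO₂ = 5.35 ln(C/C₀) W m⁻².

C ≈ 423 ppm

N₂O forcing: 0.120 × (√350 − √273) = 0.120 × (18.7083 − 16.5227) = 0.120 × 2.1856 = 0.26227 W/m².
Set 5.35 ln(C/403) = 0.26227: ln(C/403) = 0.26227/5.35 = 0.04902, so C = 403 × e^0.04902 = 403 × 1.05024 = 423.25 ppm.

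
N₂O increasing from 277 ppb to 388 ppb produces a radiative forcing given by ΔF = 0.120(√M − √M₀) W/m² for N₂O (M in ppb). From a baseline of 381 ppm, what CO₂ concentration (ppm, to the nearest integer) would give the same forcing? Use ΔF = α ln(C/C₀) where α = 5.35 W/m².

N₂O forcing: 0.120 × (√388 − √277) = 0.120 × (19.6977 − 16.6433) = 0.120 × 3.0544 = 0.36653 W/m².
Set 5.35 ln(C/381) = 0.36653: ln(C/381) = 0.36653/5.35 = 0.06851, so C = 381 × e^0.06851 = 381 × 1.07091 = 408.02 ppm.

C ≈ 408 ppm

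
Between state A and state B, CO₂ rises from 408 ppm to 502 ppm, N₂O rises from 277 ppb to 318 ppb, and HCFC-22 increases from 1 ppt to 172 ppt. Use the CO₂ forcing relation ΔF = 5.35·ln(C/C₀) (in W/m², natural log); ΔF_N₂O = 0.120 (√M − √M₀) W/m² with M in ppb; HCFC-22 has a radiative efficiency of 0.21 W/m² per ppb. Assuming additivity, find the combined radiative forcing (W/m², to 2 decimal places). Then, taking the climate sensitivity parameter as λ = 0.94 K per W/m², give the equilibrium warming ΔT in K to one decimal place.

CO₂: 5.35 × ln(502/408) = 5.35 × ln(1.23039) = 5.35 × 0.20733 = 1.1092 W/m².
N₂O: 0.120 × (√318 − √277) = 0.120 × (17.8326 − 16.6433) = 0.120 × 1.1893 = 0.1427 W/m².
HCFC-22: Δ = 172 − 1 = 171 ppt = 0.171 ppb; ΔF = 0.21 × 0.171 = 0.0359 W/m².
Total ΔF = 1.1092 + 0.1427 + 0.0359 = 1.2878 W/m².
ΔT = λ ΔF = 0.94 × 1.29 = 1.2126 K.

ΔF = 1.29 W/m²; ΔT = 1.2 K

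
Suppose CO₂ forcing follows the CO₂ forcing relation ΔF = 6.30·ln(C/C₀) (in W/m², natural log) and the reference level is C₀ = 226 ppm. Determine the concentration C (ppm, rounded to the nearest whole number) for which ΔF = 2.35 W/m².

C ≈ 328 ppm

Set 6.30 ln(C/226) = 2.35, so ln(C/226) = 2.35/6.30 = 0.37302.
Then C/226 = e^0.37302 = 1.45211, giving C = 226 × 1.45211 = 328.18 ppm.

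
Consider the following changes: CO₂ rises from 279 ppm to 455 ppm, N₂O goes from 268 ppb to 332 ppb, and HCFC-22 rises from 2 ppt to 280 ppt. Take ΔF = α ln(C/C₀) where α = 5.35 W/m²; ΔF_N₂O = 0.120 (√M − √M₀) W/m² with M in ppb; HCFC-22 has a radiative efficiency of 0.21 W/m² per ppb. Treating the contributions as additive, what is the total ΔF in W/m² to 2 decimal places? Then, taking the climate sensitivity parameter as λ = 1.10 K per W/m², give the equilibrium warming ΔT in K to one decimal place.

ΔF = 2.90 W/m²; ΔT = 3.2 K

CO₂: 5.35 × ln(455/279) = 5.35 × ln(1.63082) = 5.35 × 0.48908 = 2.6166 W/m².
N₂O: 0.120 × (√332 − √268) = 0.120 × (18.2209 − 16.3707) = 0.120 × 1.8502 = 0.2220 W/m².
HCFC-22: Δ = 280 − 2 = 278 ppt = 0.278 ppb; ΔF = 0.21 × 0.278 = 0.0584 W/m².
Total ΔF = 2.6166 + 0.2220 + 0.0584 = 2.8970 W/m².
ΔT = λ ΔF = 1.10 × 2.90 = 3.1900 K.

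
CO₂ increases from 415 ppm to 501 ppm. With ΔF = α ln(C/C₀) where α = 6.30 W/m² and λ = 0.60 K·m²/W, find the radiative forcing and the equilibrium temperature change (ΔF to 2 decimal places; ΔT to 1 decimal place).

ΔF = 1.19 W/m²; ΔT = 0.7 K

CO₂: 6.30 × ln(501/415) = 6.30 × ln(1.20723) = 6.30 × 0.18833 = 1.1865 W/m².
ΔT = λ ΔF = 0.60 × 1.19 = 0.7140 K.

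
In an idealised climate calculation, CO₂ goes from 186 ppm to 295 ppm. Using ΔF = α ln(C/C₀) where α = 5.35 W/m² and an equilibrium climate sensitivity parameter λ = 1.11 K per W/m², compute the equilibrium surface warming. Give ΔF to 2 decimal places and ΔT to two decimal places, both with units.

ΔF = 2.47 W/m²; ΔT = 2.74 K

CO₂: 5.35 × ln(295/186) = 5.35 × ln(1.58602) = 5.35 × 0.46123 = 2.4676 W/m².
ΔT = λ ΔF = 1.11 × 2.47 = 2.7417 K.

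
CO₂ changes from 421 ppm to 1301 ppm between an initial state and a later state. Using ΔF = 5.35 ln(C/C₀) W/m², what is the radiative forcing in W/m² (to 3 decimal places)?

CO₂ absorption bands are partially saturated, so forcing scales with the logarithm of the concentration ratio.
CO₂: 5.35 × ln(1301/421) = 5.35 × ln(3.09026) = 5.35 × 1.12826 = 6.0362 W/m².

ΔF = 6.036 W/m²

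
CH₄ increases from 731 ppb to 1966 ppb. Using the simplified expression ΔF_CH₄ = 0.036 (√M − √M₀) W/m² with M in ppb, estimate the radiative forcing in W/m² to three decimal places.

ΔF = 0.623 W/m²

CH₄: 0.036 × (√1966 − √731) = 0.036 × (44.3396 − 27.0370) = 0.036 × 17.3026 = 0.6229 W/m².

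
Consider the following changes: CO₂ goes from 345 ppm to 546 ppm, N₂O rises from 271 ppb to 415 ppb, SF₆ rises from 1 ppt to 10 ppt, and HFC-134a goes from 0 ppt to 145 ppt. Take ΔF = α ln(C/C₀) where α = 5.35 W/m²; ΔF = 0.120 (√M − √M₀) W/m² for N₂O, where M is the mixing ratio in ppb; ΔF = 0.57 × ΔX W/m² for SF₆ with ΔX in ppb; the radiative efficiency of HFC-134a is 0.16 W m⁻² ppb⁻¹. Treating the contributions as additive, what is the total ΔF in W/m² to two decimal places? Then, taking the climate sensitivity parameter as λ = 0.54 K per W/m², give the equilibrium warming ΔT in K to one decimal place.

ΔF = 2.95 W/m²; ΔT = 1.6 K

CO₂: 5.35 × ln(546/345) = 5.35 × ln(1.58261) = 5.35 × 0.45908 = 2.4561 W/m².
N₂O: 0.120 × (√415 − √271) = 0.120 × (20.3715 − 16.4621) = 0.120 × 3.9094 = 0.4691 W/m².
SF₆: Δ = 10 − 1 = 9 ppt = 0.009 ppb; ΔF = 0.57 × 0.009 = 0.0051 W/m².
HFC-134a: Δ = 145 − 0 = 145 ppt = 0.145 ppb; ΔF = 0.16 × 0.145 = 0.0232 W/m².
Total ΔF = 2.4561 + 0.4691 + 0.0051 + 0.0232 = 2.9535 W/m².
ΔT = λ ΔF = 0.54 × 2.95 = 1.5930 K.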